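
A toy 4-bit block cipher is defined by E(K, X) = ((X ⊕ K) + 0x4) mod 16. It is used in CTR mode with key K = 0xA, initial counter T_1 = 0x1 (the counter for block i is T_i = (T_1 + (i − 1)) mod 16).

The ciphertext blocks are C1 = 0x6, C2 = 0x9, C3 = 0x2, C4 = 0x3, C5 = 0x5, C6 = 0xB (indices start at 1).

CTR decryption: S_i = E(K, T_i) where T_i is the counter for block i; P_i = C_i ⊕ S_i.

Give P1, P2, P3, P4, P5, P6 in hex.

P1: T = 0x1, S = E(K, T) = 0xF; 0x6 ⊕ 0xF = 0x9.
P2: T = 0x2, S = E(K, T) = 0xC; 0x9 ⊕ 0xC = 0x5.
P3: T = 0x3, S = E(K, T) = 0xD; 0x2 ⊕ 0xD = 0xF.
P4: T = 0x4, S = E(K, T) = 0x2; 0x3 ⊕ 0x2 = 0x1.
P5: T = 0x5, S = E(K, T) = 0x3; 0x5 ⊕ 0x3 = 0x6.
P6: T = 0x6, S = E(K, T) = 0x0; 0xB ⊕ 0x0 = 0xB.

P1 = 0x9, P2 = 0x5, P3 = 0xF, P4 = 0x1, P5 = 0x6, P6 = 0xB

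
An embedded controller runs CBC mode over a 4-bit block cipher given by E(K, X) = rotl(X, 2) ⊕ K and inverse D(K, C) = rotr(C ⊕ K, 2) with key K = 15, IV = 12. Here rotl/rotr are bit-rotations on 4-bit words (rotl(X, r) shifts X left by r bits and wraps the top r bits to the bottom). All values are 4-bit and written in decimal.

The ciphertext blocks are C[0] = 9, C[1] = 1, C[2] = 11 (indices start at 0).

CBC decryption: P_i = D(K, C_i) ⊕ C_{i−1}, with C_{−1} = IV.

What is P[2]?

P[2]: D(K, 11) = 1; 1 ⊕ 1 = 0.

P[2] = 0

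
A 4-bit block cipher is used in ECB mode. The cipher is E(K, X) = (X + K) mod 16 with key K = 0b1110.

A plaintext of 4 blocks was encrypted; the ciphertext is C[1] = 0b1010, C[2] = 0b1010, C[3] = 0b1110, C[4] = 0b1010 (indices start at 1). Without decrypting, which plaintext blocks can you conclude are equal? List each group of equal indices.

P[1] = P[2] = P[4]

ECB encrypts each block independently with the same key, so equal ciphertext blocks imply equal plaintext blocks.
C[1] = C[2] = C[4] = 0b1010, so P[1] = P[2] = P[4].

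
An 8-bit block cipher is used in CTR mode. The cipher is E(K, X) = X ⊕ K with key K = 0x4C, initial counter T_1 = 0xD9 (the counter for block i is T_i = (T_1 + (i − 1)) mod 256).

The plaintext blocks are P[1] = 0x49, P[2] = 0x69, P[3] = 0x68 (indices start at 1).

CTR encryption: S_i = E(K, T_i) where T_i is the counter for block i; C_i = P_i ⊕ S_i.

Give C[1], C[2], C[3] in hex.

C[1] = 0xDC, C[2] = 0xFF, C[3] = 0xFF

C[1]: T = 0xD9, S = E(K, T) = 0x95; 0x49 ⊕ 0x95 = 0xDC.
C[2]: T = 0xDA, S = E(K, T) = 0x96; 0x69 ⊕ 0x96 = 0xFF.
C[3]: T = 0xDB, S = E(K, T) = 0x97; 0x68 ⊕ 0x97 = 0xFF.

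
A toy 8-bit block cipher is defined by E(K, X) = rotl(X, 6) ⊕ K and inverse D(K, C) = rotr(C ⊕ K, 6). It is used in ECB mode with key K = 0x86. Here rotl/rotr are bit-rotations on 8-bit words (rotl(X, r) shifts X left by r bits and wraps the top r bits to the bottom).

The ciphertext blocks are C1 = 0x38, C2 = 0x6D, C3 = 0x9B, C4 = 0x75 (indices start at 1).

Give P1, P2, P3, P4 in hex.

P1 = 0xFA, P2 = 0xAF, P3 = 0x74, P4 = 0xCF

ECB decryption: P_i = D(K, C_i).
P1: D(K, 0x38) = 0xFA.
P2: D(K, 0x6D) = 0xAF.
P3: D(K, 0x9B) = 0x74.
P4: D(K, 0x75) = 0xCF.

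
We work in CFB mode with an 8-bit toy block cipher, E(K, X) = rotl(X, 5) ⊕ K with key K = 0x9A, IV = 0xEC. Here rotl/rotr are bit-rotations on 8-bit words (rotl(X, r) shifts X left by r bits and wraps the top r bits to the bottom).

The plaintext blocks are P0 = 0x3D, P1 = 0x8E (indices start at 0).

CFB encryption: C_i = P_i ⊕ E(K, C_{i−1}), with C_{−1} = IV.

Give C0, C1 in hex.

C0 = 0x3A, C1 = 0x53

C0: E(K, 0xEC) = 0x07; 0x3D ⊕ 0x07 = 0x3A.
C1: E(K, 0x3A) = 0xDD; 0x8E ⊕ 0xDD = 0x53.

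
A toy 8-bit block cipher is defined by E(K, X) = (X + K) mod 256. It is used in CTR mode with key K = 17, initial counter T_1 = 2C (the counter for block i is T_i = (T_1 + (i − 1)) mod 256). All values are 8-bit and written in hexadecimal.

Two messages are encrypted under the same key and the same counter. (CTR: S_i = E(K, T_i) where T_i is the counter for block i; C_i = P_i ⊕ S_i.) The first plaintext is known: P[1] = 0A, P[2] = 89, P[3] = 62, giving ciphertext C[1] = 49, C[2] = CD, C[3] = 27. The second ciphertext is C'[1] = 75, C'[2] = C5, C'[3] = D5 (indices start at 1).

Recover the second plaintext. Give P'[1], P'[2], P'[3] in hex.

In CTR with a reused counter, both messages share the same keystream S_i, so C_i ⊕ C'_i = P_i ⊕ P'_i and thus P'_i = P_i ⊕ C_i ⊕ C'_i.
P'[1]: 0A ⊕ 49 ⊕ 75 = 36.
P'[2]: 89 ⊕ CD ⊕ C5 = 81.
P'[3]: 62 ⊕ 27 ⊕ D5 = 90.

P'[1] = 36, P'[2] = 81, P'[3] = 90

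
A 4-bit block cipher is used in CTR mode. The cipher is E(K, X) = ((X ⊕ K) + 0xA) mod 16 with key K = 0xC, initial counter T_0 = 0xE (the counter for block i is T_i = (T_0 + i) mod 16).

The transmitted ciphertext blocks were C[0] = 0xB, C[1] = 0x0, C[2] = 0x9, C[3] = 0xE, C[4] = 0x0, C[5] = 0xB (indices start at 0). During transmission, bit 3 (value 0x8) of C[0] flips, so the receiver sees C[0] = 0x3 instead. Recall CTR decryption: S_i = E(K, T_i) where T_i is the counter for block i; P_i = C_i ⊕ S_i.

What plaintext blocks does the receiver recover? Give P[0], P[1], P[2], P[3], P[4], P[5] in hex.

P[0] = 0xF, P[1] = 0xD, P[2] = 0xF, P[3] = 0x9, P[4] = 0x8, P[5] = 0x2

Only C[0] changed, to 0x3. In CTR, a change in C_i flips the same bit in P_i only; the keystream is unaffected. Decrypting the received ciphertext:
P[0]: T = 0xE, S = E(K, T) = 0xC; 0x3 ⊕ 0xC = 0xF.
P[1]: T = 0xF, S = E(K, T) = 0xD; 0x0 ⊕ 0xD = 0xD.
P[2]: T = 0x0, S = E(K, T) = 0x6; 0x9 ⊕ 0x6 = 0xF.
P[3]: T = 0x1, S = E(K, T) = 0x7; 0xE ⊕ 0x7 = 0x9.
P[4]: T = 0x2, S = E(K, T) = 0x8; 0x0 ⊕ 0x8 = 0x8.
P[5]: T = 0x3, S = E(K, T) = 0x9; 0xB ⊕ 0x9 = 0x2.
Blocks that differ from the original plaintext: P[0].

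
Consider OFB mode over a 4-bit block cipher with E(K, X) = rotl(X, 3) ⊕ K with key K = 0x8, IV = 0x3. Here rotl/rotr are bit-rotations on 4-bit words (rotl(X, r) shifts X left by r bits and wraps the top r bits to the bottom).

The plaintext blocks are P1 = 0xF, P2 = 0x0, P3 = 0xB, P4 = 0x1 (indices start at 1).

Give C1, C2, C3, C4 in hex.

C1 = 0xE, C2 = 0x0, C3 = 0x3, C4 = 0xD

OFB encryption: S_i = E(K, S_{i−1}) with S_{0} = IV; C_i = P_i ⊕ S_i.
C1: S = E(K, 0x3) = 0x1; 0xF ⊕ 0x1 = 0xE.
C2: S = E(K, 0x1) = 0x0; 0x0 ⊕ 0x0 = 0x0.
C3: S = E(K, 0x0) = 0x8; 0xB ⊕ 0x8 = 0x3.
C4: S = E(K, 0x8) = 0xC; 0x1 ⊕ 0xC = 0xD.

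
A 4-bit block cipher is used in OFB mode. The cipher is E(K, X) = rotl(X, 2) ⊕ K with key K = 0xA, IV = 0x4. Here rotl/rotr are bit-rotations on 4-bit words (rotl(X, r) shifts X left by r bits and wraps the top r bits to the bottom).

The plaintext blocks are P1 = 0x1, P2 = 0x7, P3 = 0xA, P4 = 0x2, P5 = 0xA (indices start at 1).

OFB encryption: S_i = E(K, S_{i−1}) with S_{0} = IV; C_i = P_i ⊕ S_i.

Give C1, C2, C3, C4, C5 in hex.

C1 = 0xA, C2 = 0x3, C3 = 0x1, C4 = 0x6, C5 = 0x1

C1: S = E(K, 0x4) = 0xB; 0x1 ⊕ 0xB = 0xA.
C2: S = E(K, 0xB) = 0x4; 0x7 ⊕ 0x4 = 0x3.
C3: S = E(K, 0x4) = 0xB; 0xA ⊕ 0xB = 0x1.
C4: S = E(K, 0xB) = 0x4; 0x2 ⊕ 0x4 = 0x6.
C5: S = E(K, 0x4) = 0xB; 0xA ⊕ 0xB = 0x1.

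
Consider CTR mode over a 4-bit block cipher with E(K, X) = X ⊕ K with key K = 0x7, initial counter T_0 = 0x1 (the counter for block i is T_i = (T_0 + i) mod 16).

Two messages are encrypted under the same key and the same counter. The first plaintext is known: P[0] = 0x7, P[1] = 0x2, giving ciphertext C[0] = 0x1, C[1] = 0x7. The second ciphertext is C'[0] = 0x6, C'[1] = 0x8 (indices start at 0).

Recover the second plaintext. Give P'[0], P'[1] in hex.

P'[0] = 0x0, P'[1] = 0xD

In CTR with a reused counter, both messages share the same keystream S_i, so C_i ⊕ C'_i = P_i ⊕ P'_i and thus P'_i = P_i ⊕ C_i ⊕ C'_i.
P'[0]: 0x7 ⊕ 0x1 ⊕ 0x6 = 0x0.
P'[1]: 0x2 ⊕ 0x7 ⊕ 0x8 = 0xD.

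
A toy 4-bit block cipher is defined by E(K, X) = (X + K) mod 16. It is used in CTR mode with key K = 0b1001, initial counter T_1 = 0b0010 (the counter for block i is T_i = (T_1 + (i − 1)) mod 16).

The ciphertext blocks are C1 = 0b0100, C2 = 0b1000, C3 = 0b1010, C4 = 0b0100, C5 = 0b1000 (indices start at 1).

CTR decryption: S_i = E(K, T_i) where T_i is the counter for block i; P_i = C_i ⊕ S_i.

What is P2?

P2 = 0b0100

P2: T = 0b0011, S = E(K, T) = 0b1100; 0b1000 ⊕ 0b1100 = 0b0100.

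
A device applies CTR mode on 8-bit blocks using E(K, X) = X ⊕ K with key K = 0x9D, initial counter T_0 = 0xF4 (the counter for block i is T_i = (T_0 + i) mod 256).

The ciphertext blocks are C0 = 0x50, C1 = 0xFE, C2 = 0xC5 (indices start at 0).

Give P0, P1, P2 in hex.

CTR decryption: S_i = E(K, T_i) where T_i is the counter for block i; P_i = C_i ⊕ S_i.
P0: T = 0xF4, S = E(K, T) = 0x69; 0x50 ⊕ 0x69 = 0x39.
P1: T = 0xF5, S = E(K, T) = 0x68; 0xFE ⊕ 0x68 = 0x96.
P2: T = 0xF6, S = E(K, T) = 0x6B; 0xC5 ⊕ 0x6B = 0xAE.

P0 = 0x39, P1 = 0x96, P2 = 0xAE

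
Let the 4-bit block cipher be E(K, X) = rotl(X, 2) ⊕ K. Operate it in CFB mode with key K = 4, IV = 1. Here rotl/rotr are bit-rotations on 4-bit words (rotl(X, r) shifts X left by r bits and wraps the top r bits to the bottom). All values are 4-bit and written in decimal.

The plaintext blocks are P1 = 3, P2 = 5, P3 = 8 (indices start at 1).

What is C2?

C2 = 13

CFB encryption: C_i = P_i ⊕ E(K, C_{i−1}), with C_{0} = IV.
C1: E(K, 1) = 0; 3 ⊕ 0 = 3.
C2: E(K, 3) = 8; 5 ⊕ 8 = 13.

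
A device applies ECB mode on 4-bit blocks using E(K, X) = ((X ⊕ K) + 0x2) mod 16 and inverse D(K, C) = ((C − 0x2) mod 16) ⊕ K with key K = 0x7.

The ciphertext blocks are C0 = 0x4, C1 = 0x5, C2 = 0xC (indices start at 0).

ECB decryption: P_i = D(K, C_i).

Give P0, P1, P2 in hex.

P0 = 0x5, P1 = 0x4, P2 = 0xD

P0: D(K, 0x4) = 0x5.
P1: D(K, 0x5) = 0x4.
P2: D(K, 0xC) = 0xD.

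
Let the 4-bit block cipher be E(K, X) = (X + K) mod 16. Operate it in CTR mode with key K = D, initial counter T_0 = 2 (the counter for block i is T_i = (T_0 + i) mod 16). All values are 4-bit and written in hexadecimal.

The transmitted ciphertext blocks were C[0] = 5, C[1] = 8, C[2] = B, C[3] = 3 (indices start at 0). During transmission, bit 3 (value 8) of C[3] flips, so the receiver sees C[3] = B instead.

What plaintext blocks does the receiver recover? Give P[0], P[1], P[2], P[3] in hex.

P[0] = A, P[1] = 8, P[2] = A, P[3] = 9

CTR decryption: S_i = E(K, T_i) where T_i is the counter for block i; P_i = C_i ⊕ S_i.
Only C[3] changed, to B. In CTR, a change in C_i flips the same bit in P_i only; the keystream is unaffected. Decrypting the received ciphertext:
P[0]: T = 2, S = E(K, T) = F; 5 ⊕ F = A.
P[1]: T = 3, S = E(K, T) = 0; 8 ⊕ 0 = 8.
P[2]: T = 4, S = E(K, T) = 1; B ⊕ 1 = A.
P[3]: T = 5, S = E(K, T) = 2; B ⊕ 2 = 9.
Blocks that differ from the original plaintext: P[3].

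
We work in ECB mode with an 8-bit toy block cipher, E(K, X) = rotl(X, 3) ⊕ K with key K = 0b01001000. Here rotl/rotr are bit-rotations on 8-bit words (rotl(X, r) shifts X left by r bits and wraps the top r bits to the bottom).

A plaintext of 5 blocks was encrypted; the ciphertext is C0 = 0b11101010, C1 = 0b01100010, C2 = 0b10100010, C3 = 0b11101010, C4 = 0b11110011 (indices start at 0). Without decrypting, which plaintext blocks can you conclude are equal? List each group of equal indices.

ECB encrypts each block independently with the same key, so equal ciphertext blocks imply equal plaintext blocks.
C0 = C3 = 0b11101010, so P0 = P3.

P0 = P3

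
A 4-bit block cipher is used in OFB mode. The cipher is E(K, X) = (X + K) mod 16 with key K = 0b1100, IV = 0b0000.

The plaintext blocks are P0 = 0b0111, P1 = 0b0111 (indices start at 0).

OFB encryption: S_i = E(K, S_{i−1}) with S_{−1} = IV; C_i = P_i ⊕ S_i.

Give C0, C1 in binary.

C0: S = E(K, 0b0000) = 0b1100; 0b0111 ⊕ 0b1100 = 0b1011.
C1: S = E(K, 0b1100) = 0b1000; 0b0111 ⊕ 0b1000 = 0b1111.

C0 = 0b1011, C1 = 0b1111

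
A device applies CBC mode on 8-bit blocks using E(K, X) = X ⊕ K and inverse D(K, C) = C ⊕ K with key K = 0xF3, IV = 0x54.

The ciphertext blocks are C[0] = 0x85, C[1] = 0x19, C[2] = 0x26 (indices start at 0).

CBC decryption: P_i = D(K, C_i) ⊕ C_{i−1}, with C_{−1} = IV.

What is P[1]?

P[1]: D(K, 0x19) = 0xEA; 0xEA ⊕ 0x85 = 0x6F.

P[1] = 0x6F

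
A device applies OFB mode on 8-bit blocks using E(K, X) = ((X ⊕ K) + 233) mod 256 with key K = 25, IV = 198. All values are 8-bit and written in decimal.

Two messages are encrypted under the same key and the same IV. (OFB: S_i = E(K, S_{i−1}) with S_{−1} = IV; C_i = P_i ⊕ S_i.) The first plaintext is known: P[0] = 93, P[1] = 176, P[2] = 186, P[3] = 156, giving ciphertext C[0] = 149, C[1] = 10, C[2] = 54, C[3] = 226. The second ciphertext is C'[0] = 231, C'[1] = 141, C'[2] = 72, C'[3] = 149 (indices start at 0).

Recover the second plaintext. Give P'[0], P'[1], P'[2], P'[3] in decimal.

P'[0] = 47, P'[1] = 55, P'[2] = 196, P'[3] = 235

In OFB with a reused IV, both messages share the same keystream S_i, so C_i ⊕ C'_i = P_i ⊕ P'_i and thus P'_i = P_i ⊕ C_i ⊕ C'_i.
P'[0]: 93 ⊕ 149 ⊕ 231 = 47.
P'[1]: 176 ⊕ 10 ⊕ 141 = 55.
P'[2]: 186 ⊕ 54 ⊕ 72 = 196.
P'[3]: 156 ⊕ 226 ⊕ 149 = 235.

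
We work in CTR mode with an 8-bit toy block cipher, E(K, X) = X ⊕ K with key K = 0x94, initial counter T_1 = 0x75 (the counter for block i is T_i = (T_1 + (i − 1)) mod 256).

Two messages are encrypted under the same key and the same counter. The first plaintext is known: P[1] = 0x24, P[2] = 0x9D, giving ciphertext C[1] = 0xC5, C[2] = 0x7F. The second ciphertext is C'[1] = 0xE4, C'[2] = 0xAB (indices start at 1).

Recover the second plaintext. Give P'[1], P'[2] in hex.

P'[1] = 0x05, P'[2] = 0x49

In CTR with a reused counter, both messages share the same keystream S_i, so C_i ⊕ C'_i = P_i ⊕ P'_i and thus P'_i = P_i ⊕ C_i ⊕ C'_i.
P'[1]: 0x24 ⊕ 0xC5 ⊕ 0xE4 = 0x05.
P'[2]: 0x9D ⊕ 0x7F ⊕ 0xAB = 0x49.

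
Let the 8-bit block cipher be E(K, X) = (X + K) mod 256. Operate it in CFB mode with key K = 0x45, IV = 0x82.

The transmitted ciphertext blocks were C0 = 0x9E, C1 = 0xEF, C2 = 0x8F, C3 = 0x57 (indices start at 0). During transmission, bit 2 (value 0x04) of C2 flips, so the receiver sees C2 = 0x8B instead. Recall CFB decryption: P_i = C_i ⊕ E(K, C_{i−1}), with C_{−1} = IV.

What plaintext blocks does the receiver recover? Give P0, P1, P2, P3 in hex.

Only C2 changed, to 0x8B. In CFB, a change in C_i flips the same bit in P_i and garbles P_{i+1}. Decrypting the received ciphertext:
P0: E(K, 0x82) = 0xC7; 0x9E ⊕ 0xC7 = 0x59.
P1: E(K, 0x9E) = 0xE3; 0xEF ⊕ 0xE3 = 0x0C.
P2: E(K, 0xEF) = 0x34; 0x8B ⊕ 0x34 = 0xBF.
P3: E(K, 0x8B) = 0xD0; 0x57 ⊕ 0xD0 = 0x87.
Blocks that differ from the original plaintext: P2, P3.

P0 = 0x59, P1 = 0x0C, P2 = 0xBF, P3 = 0x87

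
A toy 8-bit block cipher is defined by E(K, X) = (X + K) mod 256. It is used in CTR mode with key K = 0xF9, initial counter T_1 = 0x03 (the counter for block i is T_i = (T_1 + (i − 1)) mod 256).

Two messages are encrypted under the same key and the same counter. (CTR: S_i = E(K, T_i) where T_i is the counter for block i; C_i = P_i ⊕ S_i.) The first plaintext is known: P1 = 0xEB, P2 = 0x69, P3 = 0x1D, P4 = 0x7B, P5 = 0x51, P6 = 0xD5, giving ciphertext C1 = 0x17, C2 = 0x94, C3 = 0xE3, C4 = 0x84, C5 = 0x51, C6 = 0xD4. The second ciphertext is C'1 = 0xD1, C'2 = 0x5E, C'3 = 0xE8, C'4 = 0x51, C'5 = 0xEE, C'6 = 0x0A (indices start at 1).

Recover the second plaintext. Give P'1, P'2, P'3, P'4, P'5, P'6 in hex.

P'1 = 0x2D, P'2 = 0xA3, P'3 = 0x16, P'4 = 0xAE, P'5 = 0xEE, P'6 = 0x0B

In CTR with a reused counter, both messages share the same keystream S_i, so C_i ⊕ C'_i = P_i ⊕ P'_i and thus P'_i = P_i ⊕ C_i ⊕ C'_i.
P'1: 0xEB ⊕ 0x17 ⊕ 0xD1 = 0x2D.
P'2: 0x69 ⊕ 0x94 ⊕ 0x5E = 0xA3.
P'3: 0x1D ⊕ 0xE3 ⊕ 0xE8 = 0x16.
P'4: 0x7B ⊕ 0x84 ⊕ 0x51 = 0xAE.
P'5: 0x51 ⊕ 0x51 ⊕ 0xEE = 0xEE.
P'6: 0xD5 ⊕ 0xD4 ⊕ 0x0A = 0x0B.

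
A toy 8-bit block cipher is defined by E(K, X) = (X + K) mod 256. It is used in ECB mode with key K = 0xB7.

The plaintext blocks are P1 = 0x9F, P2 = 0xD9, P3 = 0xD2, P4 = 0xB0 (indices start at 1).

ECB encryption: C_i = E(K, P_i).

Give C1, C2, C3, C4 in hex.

C1: E(K, 0x9F) = 0x56.
C2: E(K, 0xD9) = 0x90.
C3: E(K, 0xD2) = 0x89.
C4: E(K, 0xB0) = 0x67.

C1 = 0x56, C2 = 0x90, C3 = 0x89, C4 = 0x67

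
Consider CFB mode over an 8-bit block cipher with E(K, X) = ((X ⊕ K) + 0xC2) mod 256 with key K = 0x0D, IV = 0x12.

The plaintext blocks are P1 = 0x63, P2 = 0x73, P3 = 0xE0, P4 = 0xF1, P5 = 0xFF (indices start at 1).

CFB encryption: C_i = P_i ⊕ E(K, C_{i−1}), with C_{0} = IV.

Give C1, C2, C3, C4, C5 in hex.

C1 = 0x82, C2 = 0x22, C3 = 0x11, C4 = 0x2F, C5 = 0x1B

C1: E(K, 0x12) = 0xE1; 0x63 ⊕ 0xE1 = 0x82.
C2: E(K, 0x82) = 0x51; 0x73 ⊕ 0x51 = 0x22.
C3: E(K, 0x22) = 0xF1; 0xE0 ⊕ 0xF1 = 0x11.
C4: E(K, 0x11) = 0xDE; 0xF1 ⊕ 0xDE = 0x2F.
C5: E(K, 0x2F) = 0xE4; 0xFF ⊕ 0xE4 = 0x1B.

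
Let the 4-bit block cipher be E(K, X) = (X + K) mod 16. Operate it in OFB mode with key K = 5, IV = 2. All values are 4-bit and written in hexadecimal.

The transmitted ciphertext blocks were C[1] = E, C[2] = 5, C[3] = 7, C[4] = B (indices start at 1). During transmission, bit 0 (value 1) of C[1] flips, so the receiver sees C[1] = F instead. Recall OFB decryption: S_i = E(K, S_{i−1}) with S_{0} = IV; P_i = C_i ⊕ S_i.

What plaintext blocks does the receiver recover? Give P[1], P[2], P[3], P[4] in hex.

Only C[1] changed, to F. In OFB, a change in C_i flips the same bit in P_i only; the keystream is unaffected. Decrypting the received ciphertext:
P[1]: S = E(K, 2) = 7; F ⊕ 7 = 8.
P[2]: S = E(K, 7) = C; 5 ⊕ C = 9.
P[3]: S = E(K, C) = 1; 7 ⊕ 1 = 6.
P[4]: S = E(K, 1) = 6; B ⊕ 6 = D.
Blocks that differ from the original plaintext: P[1].

P[1] = 8, P[2] = 9, P[3] = 6, P[4] = D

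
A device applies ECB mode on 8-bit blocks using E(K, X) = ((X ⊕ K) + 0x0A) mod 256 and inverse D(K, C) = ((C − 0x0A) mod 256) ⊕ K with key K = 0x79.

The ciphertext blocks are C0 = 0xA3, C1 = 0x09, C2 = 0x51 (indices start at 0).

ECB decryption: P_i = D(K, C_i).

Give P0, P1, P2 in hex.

P0 = 0xE0, P1 = 0x86, P2 = 0x3E

P0: D(K, 0xA3) = 0xE0.
P1: D(K, 0x09) = 0x86.
P2: D(K, 0x51) = 0x3E.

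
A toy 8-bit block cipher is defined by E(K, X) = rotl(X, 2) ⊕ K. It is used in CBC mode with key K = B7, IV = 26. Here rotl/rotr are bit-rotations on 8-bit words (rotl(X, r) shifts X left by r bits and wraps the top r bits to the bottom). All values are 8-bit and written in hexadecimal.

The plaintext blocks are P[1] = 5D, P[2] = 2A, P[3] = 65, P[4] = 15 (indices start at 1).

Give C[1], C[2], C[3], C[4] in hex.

CBC encryption: C_i = E(K, P_i ⊕ C_{i−1}), with C_{0} = IV.
C[1]: P[1] ⊕ 26 = 7B; E(K, 7B) = 5A.
C[2]: P[2] ⊕ 5A = 70; E(K, 70) = 76.
C[3]: P[3] ⊕ 76 = 13; E(K, 13) = FB.
C[4]: P[4] ⊕ FB = EE; E(K, EE) = 0C.

C[1] = 5A, C[2] = 76, C[3] = FB, C[4] = 0C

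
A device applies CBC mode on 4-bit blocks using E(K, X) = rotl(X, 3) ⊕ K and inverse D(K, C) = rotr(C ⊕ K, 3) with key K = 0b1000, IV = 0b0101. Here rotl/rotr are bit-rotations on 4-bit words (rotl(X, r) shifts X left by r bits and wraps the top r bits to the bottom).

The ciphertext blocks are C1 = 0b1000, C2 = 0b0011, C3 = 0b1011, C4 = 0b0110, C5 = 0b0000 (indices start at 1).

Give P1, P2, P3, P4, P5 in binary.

CBC decryption: P_i = D(K, C_i) ⊕ C_{i−1}, with C_{0} = IV.
P1: D(K, 0b1000) = 0b0000; 0b0000 ⊕ 0b0101 = 0b0101.
P2: D(K, 0b0011) = 0b0111; 0b0111 ⊕ 0b1000 = 0b1111.
P3: D(K, 0b1011) = 0b0110; 0b0110 ⊕ 0b0011 = 0b0101.
P4: D(K, 0b0110) = 0b1101; 0b1101 ⊕ 0b1011 = 0b0110.
P5: D(K, 0b0000) = 0b0001; 0b0001 ⊕ 0b0110 = 0b0111.

P1 = 0b0101, P2 = 0b1111, P3 = 0b0101, P4 = 0b0110, P5 = 0b0111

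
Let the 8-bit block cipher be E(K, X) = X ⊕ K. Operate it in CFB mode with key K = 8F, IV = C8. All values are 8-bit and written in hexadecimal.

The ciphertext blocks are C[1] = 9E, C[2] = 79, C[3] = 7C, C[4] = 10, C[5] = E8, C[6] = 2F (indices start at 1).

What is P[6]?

P[6] = 48

CFB decryption: P_i = C_i ⊕ E(K, C_{i−1}), with C_{0} = IV.
P[6]: E(K, E8) = 67; 2F ⊕ 67 = 48.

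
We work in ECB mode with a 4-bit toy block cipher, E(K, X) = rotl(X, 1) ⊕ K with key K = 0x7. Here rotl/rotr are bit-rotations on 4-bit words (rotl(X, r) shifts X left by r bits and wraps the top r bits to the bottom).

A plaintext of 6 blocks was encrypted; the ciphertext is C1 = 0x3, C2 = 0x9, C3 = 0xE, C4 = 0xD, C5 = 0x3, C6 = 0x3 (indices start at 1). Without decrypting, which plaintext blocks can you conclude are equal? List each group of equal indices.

P1 = P5 = P6

ECB encrypts each block independently with the same key, so equal ciphertext blocks imply equal plaintext blocks.
C1 = C5 = C6 = 0x3, so P1 = P5 = P6.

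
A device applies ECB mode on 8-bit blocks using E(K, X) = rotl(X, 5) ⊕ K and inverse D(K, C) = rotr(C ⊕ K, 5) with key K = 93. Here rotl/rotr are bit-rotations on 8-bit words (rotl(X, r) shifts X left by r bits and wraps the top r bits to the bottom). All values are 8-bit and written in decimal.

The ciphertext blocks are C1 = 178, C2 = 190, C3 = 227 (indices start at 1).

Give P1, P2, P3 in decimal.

P1 = 127, P2 = 31, P3 = 245

ECB decryption: P_i = D(K, C_i).
P1: D(K, 178) = 127.
P2: D(K, 190) = 31.
P3: D(K, 227) = 245.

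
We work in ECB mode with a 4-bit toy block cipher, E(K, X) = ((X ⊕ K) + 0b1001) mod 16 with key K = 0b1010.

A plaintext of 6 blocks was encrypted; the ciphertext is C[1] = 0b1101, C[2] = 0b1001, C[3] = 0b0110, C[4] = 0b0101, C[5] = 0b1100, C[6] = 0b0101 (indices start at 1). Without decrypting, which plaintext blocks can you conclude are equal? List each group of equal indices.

ECB encrypts each block independently with the same key, so equal ciphertext blocks imply equal plaintext blocks.
C[4] = C[6] = 0b0101, so P[4] = P[6].

P[4] = P[6]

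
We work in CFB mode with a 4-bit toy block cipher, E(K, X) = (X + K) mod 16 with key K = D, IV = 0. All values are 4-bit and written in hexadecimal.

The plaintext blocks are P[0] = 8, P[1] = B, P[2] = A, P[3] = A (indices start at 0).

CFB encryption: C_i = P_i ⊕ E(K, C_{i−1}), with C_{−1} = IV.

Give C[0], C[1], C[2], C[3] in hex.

C[0] = 5, C[1] = 9, C[2] = C, C[3] = 3

C[0]: E(K, 0) = D; 8 ⊕ D = 5.
C[1]: E(K, 5) = 2; B ⊕ 2 = 9.
C[2]: E(K, 9) = 6; A ⊕ 6 = C.
C[3]: E(K, C) = 9; A ⊕ 9 = 3.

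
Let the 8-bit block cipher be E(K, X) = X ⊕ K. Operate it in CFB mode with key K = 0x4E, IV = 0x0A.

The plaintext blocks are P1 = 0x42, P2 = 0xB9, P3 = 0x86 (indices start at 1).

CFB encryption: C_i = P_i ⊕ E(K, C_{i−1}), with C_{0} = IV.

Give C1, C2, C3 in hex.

C1: E(K, 0x0A) = 0x44; 0x42 ⊕ 0x44 = 0x06.
C2: E(K, 0x06) = 0x48; 0xB9 ⊕ 0x48 = 0xF1.
C3: E(K, 0xF1) = 0xBF; 0x86 ⊕ 0xBF = 0x39.

C1 = 0x06, C2 = 0xF1, C3 = 0x39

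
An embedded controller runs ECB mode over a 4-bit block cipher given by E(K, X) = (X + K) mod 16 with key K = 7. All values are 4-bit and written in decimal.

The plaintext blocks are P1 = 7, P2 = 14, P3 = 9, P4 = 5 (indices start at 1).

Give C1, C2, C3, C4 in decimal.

C1 = 14, C2 = 5, C3 = 0, C4 = 12

ECB encryption: C_i = E(K, P_i).
C1: E(K, 7) = 14.
C2: E(K, 14) = 5.
C3: E(K, 9) = 0.
C4: E(K, 5) = 12.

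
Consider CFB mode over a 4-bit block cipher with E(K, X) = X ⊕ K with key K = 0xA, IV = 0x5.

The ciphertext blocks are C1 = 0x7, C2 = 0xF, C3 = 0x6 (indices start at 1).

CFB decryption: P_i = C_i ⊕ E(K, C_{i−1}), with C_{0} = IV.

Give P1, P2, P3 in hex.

P1 = 0x8, P2 = 0x2, P3 = 0x3

P1: E(K, 0x5) = 0xF; 0x7 ⊕ 0xF = 0x8.
P2: E(K, 0x7) = 0xD; 0xF ⊕ 0xD = 0x2.
P3: E(K, 0xF) = 0x5; 0x6 ⊕ 0x5 = 0x3.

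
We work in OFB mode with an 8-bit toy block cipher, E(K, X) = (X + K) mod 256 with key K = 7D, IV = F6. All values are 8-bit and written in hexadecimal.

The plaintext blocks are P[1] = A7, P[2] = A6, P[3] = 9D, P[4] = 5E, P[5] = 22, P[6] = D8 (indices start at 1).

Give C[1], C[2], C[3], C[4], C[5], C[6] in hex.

C[1] = D4, C[2] = 56, C[3] = F0, C[4] = B4, C[5] = 45, C[6] = 3C

OFB encryption: S_i = E(K, S_{i−1}) with S_{0} = IV; C_i = P_i ⊕ S_i.
C[1]: S = E(K, F6) = 73; A7 ⊕ 73 = D4.
C[2]: S = E(K, 73) = F0; A6 ⊕ F0 = 56.
C[3]: S = E(K, F0) = 6D; 9D ⊕ 6D = F0.
C[4]: S = E(K, 6D) = EA; 5E ⊕ EA = B4.
C[5]: S = E(K, EA) = 67; 22 ⊕ 67 = 45.
C[6]: S = E(K, 67) = E4; D8 ⊕ E4 = 3C.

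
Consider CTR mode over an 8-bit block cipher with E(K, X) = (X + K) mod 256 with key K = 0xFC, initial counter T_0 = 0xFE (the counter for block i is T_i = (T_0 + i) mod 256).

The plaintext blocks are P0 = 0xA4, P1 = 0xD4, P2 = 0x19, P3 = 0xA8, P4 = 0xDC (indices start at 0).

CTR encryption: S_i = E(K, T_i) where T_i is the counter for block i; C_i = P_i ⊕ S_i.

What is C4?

C0: T = 0xFE, S = E(K, T) = 0xFA; 0xA4 ⊕ 0xFA = 0x5E.
C1: T = 0xFF, S = E(K, T) = 0xFB; 0xD4 ⊕ 0xFB = 0x2F.
C2: T = 0x00, S = E(K, T) = 0xFC; 0x19 ⊕ 0xFC = 0xE5.
C3: T = 0x01, S = E(K, T) = 0xFD; 0xA8 ⊕ 0xFD = 0x55.
C4: T = 0x02, S = E(K, T) = 0xFE; 0xDC ⊕ 0xFE = 0x22.

C4 = 0x22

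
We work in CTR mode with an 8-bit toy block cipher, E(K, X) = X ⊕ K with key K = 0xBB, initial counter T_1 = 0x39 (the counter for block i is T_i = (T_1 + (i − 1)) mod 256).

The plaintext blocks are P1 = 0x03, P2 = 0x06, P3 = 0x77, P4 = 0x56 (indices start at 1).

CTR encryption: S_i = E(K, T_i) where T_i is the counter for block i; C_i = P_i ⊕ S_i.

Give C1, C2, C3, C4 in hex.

C1: T = 0x39, S = E(K, T) = 0x82; 0x03 ⊕ 0x82 = 0x81.
C2: T = 0x3A, S = E(K, T) = 0x81; 0x06 ⊕ 0x81 = 0x87.
C3: T = 0x3B, S = E(K, T) = 0x80; 0x77 ⊕ 0x80 = 0xF7.
C4: T = 0x3C, S = E(K, T) = 0x87; 0x56 ⊕ 0x87 = 0xD1.

C1 = 0x81, C2 = 0x87, C3 = 0xF7, C4 = 0xD1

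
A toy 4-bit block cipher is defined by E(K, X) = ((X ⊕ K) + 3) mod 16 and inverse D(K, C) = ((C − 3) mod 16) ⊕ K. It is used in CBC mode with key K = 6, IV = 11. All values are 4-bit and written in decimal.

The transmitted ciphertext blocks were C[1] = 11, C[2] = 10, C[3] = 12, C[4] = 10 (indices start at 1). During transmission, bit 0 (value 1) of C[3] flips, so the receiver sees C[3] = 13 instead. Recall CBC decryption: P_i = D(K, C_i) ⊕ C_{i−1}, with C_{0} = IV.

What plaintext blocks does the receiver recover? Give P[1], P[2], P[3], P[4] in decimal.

Only C[3] changed, to 13. In CBC, a change in C_i garbles P_i and flips the same bit in P_{i+1}. Decrypting the received ciphertext:
P[1]: D(K, 11) = 14; 14 ⊕ 11 = 5.
P[2]: D(K, 10) = 1; 1 ⊕ 11 = 10.
P[3]: D(K, 13) = 12; 12 ⊕ 10 = 6.
P[4]: D(K, 10) = 1; 1 ⊕ 13 = 12.
Blocks that differ from the original plaintext: P[3], P[4].

P[1] = 5, P[2] = 10, P[3] = 6, P[4] = 12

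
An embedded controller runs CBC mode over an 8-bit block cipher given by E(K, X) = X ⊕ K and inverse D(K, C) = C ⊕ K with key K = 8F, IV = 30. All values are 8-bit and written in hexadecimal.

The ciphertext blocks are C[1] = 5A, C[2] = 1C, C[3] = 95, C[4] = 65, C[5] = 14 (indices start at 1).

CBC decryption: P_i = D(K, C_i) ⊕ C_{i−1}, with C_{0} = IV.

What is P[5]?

P[5] = FE

P[5]: D(K, 14) = 9B; 9B ⊕ 65 = FE.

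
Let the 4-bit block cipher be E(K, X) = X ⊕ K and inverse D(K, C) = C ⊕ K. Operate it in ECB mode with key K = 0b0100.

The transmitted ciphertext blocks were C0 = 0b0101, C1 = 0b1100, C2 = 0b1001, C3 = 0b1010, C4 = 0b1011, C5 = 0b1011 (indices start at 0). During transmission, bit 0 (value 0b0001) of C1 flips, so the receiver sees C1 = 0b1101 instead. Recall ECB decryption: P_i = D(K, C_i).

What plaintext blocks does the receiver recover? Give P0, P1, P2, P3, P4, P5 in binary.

P0 = 0b0001, P1 = 0b1001, P2 = 0b1101, P3 = 0b1110, P4 = 0b1111, P5 = 0b1111

Only C1 changed, to 0b1101. In ECB, a change in C_i affects only P_i. Decrypting the received ciphertext:
P0: D(K, 0b0101) = 0b0001.
P1: D(K, 0b1101) = 0b1001.
P2: D(K, 0b1001) = 0b1101.
P3: D(K, 0b1010) = 0b1110.
P4: D(K, 0b1011) = 0b1111.
P5: D(K, 0b1011) = 0b1111.
Blocks that differ from the original plaintext: P1.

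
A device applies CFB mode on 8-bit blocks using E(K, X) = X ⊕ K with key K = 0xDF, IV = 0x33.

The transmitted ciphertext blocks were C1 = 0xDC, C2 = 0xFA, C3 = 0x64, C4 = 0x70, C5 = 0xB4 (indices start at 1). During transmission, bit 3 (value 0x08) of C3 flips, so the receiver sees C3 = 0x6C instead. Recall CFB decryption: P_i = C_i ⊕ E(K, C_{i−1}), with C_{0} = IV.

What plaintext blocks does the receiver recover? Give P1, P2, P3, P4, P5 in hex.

P1 = 0x30, P2 = 0xF9, P3 = 0x49, P4 = 0xC3, P5 = 0x1B

Only C3 changed, to 0x6C. In CFB, a change in C_i flips the same bit in P_i and garbles P_{i+1}. Decrypting the received ciphertext:
P1: E(K, 0x33) = 0xEC; 0xDC ⊕ 0xEC = 0x30.
P2: E(K, 0xDC) = 0x03; 0xFA ⊕ 0x03 = 0xF9.
P3: E(K, 0xFA) = 0x25; 0x6C ⊕ 0x25 = 0x49.
P4: E(K, 0x6C) = 0xB3; 0x70 ⊕ 0xB3 = 0xC3.
P5: E(K, 0x70) = 0xAF; 0xB4 ⊕ 0xAF = 0x1B.
Blocks that differ from the original plaintext: P3, P4.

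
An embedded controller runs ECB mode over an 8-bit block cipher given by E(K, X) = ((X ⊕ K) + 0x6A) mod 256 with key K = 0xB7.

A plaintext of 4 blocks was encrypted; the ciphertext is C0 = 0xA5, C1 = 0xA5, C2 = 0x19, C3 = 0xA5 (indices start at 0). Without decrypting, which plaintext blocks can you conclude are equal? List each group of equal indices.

P0 = P1 = P3

ECB encrypts each block independently with the same key, so equal ciphertext blocks imply equal plaintext blocks.
C0 = C1 = C3 = 0xA5, so P0 = P1 = P3.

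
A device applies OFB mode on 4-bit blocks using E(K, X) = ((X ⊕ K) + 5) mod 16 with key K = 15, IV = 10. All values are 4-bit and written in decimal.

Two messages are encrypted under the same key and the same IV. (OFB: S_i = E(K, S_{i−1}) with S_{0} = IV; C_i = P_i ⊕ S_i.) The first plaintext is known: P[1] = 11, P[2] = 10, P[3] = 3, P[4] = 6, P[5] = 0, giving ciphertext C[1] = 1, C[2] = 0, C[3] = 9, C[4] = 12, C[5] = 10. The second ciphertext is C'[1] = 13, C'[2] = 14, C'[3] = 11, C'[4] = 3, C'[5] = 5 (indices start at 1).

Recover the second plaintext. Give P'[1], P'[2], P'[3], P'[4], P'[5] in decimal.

In OFB with a reused IV, both messages share the same keystream S_i, so C_i ⊕ C'_i = P_i ⊕ P'_i and thus P'_i = P_i ⊕ C_i ⊕ C'_i.
P'[1]: 11 ⊕ 1 ⊕ 13 = 7.
P'[2]: 10 ⊕ 0 ⊕ 14 = 4.
P'[3]: 3 ⊕ 9 ⊕ 11 = 1.
P'[4]: 6 ⊕ 12 ⊕ 3 = 9.
P'[5]: 0 ⊕ 10 ⊕ 5 = 15.

P'[1] = 7, P'[2] = 4, P'[3] = 1, P'[4] = 9, P'[5] = 15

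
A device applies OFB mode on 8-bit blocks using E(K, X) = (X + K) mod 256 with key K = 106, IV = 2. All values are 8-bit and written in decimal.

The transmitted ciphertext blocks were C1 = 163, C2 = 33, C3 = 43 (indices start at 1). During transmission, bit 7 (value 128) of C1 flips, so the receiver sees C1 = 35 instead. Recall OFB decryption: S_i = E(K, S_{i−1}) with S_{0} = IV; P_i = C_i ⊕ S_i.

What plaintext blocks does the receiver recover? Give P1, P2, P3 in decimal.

Only C1 changed, to 35. In OFB, a change in C_i flips the same bit in P_i only; the keystream is unaffected. Decrypting the received ciphertext:
P1: S = E(K, 2) = 108; 35 ⊕ 108 = 79.
P2: S = E(K, 108) = 214; 33 ⊕ 214 = 247.
P3: S = E(K, 214) = 64; 43 ⊕ 64 = 107.
Blocks that differ from the original plaintext: P1.

P1 = 79, P2 = 247, P3 = 107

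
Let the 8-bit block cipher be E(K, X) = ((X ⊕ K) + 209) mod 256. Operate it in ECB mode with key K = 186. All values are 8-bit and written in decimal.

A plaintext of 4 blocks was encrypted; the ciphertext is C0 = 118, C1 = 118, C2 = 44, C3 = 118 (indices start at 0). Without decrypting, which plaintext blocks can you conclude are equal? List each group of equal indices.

P0 = P1 = P3

ECB encrypts each block independently with the same key, so equal ciphertext blocks imply equal plaintext blocks.
C0 = C1 = C3 = 118, so P0 = P1 = P3.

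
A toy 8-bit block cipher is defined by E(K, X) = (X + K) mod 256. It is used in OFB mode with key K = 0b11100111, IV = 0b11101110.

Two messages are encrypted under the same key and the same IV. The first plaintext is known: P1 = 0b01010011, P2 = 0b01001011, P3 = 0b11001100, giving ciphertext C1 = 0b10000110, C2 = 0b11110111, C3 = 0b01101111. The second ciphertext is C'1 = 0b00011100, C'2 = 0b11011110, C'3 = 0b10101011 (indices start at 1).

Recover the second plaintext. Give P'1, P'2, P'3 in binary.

In OFB with a reused IV, both messages share the same keystream S_i, so C_i ⊕ C'_i = P_i ⊕ P'_i and thus P'_i = P_i ⊕ C_i ⊕ C'_i.
P'1: 0b01010011 ⊕ 0b10000110 ⊕ 0b00011100 = 0b11001001.
P'2: 0b01001011 ⊕ 0b11110111 ⊕ 0b11011110 = 0b01100010.
P'3: 0b11001100 ⊕ 0b01101111 ⊕ 0b10101011 = 0b00001000.

P'1 = 0b11001001, P'2 = 0b01100010, P'3 = 0b00001000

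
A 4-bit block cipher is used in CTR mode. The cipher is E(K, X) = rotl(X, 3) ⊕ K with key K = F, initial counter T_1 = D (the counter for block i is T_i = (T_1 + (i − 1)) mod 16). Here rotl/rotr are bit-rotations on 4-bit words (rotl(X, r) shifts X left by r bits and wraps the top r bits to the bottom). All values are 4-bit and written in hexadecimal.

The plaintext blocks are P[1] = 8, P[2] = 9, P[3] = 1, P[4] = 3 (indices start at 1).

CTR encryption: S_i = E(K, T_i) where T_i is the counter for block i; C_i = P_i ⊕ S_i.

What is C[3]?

C[3] = 1

C[1]: T = D, S = E(K, T) = 1; 8 ⊕ 1 = 9.
C[2]: T = E, S = E(K, T) = 8; 9 ⊕ 8 = 1.
C[3]: T = F, S = E(K, T) = 0; 1 ⊕ 0 = 1.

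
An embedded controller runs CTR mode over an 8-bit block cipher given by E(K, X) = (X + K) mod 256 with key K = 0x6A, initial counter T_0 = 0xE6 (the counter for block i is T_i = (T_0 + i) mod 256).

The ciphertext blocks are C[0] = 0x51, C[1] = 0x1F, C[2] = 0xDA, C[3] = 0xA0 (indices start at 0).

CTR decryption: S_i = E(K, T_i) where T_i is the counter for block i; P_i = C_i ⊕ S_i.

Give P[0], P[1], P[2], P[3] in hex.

P[0]: T = 0xE6, S = E(K, T) = 0x50; 0x51 ⊕ 0x50 = 0x01.
P[1]: T = 0xE7, S = E(K, T) = 0x51; 0x1F ⊕ 0x51 = 0x4E.
P[2]: T = 0xE8, S = E(K, T) = 0x52; 0xDA ⊕ 0x52 = 0x88.
P[3]: T = 0xE9, S = E(K, T) = 0x53; 0xA0 ⊕ 0x53 = 0xF3.

P[0] = 0x01, P[1] = 0x4E, P[2] = 0x88, P[3] = 0xF3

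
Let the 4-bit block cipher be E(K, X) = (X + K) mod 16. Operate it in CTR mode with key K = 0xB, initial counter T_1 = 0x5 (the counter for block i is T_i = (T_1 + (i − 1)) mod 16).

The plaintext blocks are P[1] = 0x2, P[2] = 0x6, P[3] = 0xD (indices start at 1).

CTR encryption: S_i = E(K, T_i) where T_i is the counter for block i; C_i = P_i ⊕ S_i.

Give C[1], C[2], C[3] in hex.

C[1]: T = 0x5, S = E(K, T) = 0x0; 0x2 ⊕ 0x0 = 0x2.
C[2]: T = 0x6, S = E(K, T) = 0x1; 0x6 ⊕ 0x1 = 0x7.
C[3]: T = 0x7, S = E(K, T) = 0x2; 0xD ⊕ 0x2 = 0xF.

C[1] = 0x2, C[2] = 0x7, C[3] = 0xF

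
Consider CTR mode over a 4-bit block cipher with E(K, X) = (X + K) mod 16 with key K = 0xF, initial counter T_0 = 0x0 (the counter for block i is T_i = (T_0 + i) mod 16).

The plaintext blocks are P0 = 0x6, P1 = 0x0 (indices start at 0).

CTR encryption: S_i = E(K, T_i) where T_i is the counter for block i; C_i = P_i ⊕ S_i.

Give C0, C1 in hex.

C0 = 0x9, C1 = 0x0

C0: T = 0x0, S = E(K, T) = 0xF; 0x6 ⊕ 0xF = 0x9.
C1: T = 0x1, S = E(K, T) = 0x0; 0x0 ⊕ 0x0 = 0x0.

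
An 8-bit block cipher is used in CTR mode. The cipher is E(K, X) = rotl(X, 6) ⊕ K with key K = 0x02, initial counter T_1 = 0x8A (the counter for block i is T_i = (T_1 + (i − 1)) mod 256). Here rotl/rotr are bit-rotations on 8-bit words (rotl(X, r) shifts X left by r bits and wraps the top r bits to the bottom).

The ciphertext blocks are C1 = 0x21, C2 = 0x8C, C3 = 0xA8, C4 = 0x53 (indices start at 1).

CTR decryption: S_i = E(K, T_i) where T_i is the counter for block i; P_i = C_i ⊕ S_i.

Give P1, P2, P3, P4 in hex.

P1 = 0x81, P2 = 0x6C, P3 = 0x89, P4 = 0x32

P1: T = 0x8A, S = E(K, T) = 0xA0; 0x21 ⊕ 0xA0 = 0x81.
P2: T = 0x8B, S = E(K, T) = 0xE0; 0x8C ⊕ 0xE0 = 0x6C.
P3: T = 0x8C, S = E(K, T) = 0x21; 0xA8 ⊕ 0x21 = 0x89.
P4: T = 0x8D, S = E(K, T) = 0x61; 0x53 ⊕ 0x61 = 0x32.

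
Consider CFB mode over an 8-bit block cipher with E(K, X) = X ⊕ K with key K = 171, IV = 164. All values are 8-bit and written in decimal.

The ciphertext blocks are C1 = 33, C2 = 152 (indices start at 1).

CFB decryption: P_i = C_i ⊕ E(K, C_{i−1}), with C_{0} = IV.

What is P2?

P2: E(K, 33) = 138; 152 ⊕ 138 = 18.

P2 = 18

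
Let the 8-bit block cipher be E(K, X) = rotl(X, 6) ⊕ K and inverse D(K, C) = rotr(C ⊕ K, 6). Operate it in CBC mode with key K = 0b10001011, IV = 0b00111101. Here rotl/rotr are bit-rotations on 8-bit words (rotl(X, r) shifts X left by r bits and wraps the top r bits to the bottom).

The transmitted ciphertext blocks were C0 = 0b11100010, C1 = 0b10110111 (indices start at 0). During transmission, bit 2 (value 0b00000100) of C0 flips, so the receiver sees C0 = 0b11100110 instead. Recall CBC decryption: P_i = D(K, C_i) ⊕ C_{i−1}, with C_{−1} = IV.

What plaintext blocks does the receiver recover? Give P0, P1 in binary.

Only C0 changed, to 0b11100110. In CBC, a change in C_i garbles P_i and flips the same bit in P_{i+1}. Decrypting the received ciphertext:
P0: D(K, 0b11100110) = 0b10110101; 0b10110101 ⊕ 0b00111101 = 0b10001000.
P1: D(K, 0b10110111) = 0b11110000; 0b11110000 ⊕ 0b11100110 = 0b00010110.
Blocks that differ from the original plaintext: P0, P1.

P0 = 0b10001000, P1 = 0b00010110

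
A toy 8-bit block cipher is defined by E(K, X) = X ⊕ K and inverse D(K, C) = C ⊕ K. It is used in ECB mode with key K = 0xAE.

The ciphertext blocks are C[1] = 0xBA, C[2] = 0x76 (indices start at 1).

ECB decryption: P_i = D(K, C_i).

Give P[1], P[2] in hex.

P[1] = 0x14, P[2] = 0xD8

P[1]: D(K, 0xBA) = 0x14.
P[2]: D(K, 0x76) = 0xD8.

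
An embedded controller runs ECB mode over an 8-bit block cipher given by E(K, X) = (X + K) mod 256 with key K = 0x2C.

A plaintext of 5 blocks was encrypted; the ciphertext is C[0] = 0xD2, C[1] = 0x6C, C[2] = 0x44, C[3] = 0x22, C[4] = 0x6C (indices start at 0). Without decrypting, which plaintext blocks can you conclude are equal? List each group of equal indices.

ECB encrypts each block independently with the same key, so equal ciphertext blocks imply equal plaintext blocks.
C[1] = C[4] = 0x6C, so P[1] = P[4].

P[1] = P[4]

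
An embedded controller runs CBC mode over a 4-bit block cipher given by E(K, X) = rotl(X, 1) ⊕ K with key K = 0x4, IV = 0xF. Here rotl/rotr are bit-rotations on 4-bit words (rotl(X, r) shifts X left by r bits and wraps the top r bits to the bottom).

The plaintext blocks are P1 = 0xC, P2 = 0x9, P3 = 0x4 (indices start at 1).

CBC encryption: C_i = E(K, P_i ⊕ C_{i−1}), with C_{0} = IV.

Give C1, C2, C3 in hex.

C1 = 0x2, C2 = 0x3, C3 = 0xA

C1: P1 ⊕ 0xF = 0x3; E(K, 0x3) = 0x2.
C2: P2 ⊕ 0x2 = 0xB; E(K, 0xB) = 0x3.
C3: P3 ⊕ 0x3 = 0x7; E(K, 0x7) = 0xA.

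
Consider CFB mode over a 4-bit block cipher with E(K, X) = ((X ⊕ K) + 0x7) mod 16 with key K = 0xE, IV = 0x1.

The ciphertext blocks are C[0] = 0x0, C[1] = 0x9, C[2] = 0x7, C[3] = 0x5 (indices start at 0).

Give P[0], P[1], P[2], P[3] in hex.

CFB decryption: P_i = C_i ⊕ E(K, C_{i−1}), with C_{−1} = IV.
P[0]: E(K, 0x1) = 0x6; 0x0 ⊕ 0x6 = 0x6.
P[1]: E(K, 0x0) = 0x5; 0x9 ⊕ 0x5 = 0xC.
P[2]: E(K, 0x9) = 0xE; 0x7 ⊕ 0xE = 0x9.
P[3]: E(K, 0x7) = 0x0; 0x5 ⊕ 0x0 = 0x5.

P[0] = 0x6, P[1] = 0xC, P[2] = 0x9, P[3] = 0x5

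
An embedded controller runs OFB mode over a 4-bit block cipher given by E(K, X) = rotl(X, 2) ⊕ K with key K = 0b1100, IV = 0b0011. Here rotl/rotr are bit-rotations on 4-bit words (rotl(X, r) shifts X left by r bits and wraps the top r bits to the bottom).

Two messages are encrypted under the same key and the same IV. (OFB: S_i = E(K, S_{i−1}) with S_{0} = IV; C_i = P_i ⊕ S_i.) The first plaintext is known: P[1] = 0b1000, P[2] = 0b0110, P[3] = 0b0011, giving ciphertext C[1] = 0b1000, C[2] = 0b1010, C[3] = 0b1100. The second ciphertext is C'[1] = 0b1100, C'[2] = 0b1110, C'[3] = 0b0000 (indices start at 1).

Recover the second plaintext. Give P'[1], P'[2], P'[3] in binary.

In OFB with a reused IV, both messages share the same keystream S_i, so C_i ⊕ C'_i = P_i ⊕ P'_i and thus P'_i = P_i ⊕ C_i ⊕ C'_i.
P'[1]: 0b1000 ⊕ 0b1000 ⊕ 0b1100 = 0b1100.
P'[2]: 0b0110 ⊕ 0b1010 ⊕ 0b1110 = 0b0010.
P'[3]: 0b0011 ⊕ 0b1100 ⊕ 0b0000 = 0b1111.

P'[1] = 0b1100, P'[2] = 0b0010, P'[3] = 0b1111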